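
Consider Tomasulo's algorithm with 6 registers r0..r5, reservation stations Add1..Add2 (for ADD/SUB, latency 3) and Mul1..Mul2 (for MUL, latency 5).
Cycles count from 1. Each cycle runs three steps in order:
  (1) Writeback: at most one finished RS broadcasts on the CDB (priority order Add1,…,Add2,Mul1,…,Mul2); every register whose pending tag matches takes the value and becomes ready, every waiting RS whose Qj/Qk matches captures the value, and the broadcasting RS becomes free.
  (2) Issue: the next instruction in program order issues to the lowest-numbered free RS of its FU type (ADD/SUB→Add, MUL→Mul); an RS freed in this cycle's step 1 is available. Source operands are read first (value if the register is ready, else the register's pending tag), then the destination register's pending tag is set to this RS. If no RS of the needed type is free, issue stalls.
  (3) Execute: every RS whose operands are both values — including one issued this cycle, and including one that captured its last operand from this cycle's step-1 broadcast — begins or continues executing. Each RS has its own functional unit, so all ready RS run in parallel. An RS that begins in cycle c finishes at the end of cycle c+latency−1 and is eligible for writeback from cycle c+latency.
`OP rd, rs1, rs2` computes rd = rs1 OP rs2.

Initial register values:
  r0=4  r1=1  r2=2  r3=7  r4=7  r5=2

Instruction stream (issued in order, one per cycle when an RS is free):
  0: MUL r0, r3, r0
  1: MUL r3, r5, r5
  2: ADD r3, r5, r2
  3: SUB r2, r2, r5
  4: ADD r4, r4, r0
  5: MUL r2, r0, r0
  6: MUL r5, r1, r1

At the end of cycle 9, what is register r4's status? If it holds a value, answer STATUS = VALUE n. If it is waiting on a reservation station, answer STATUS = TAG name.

  c1: issue MUL r0<-Mul1  regs: r0:Mul1,r1:1,r2:2,r3:7,r4:7,r5:2
  c2: issue MUL r3<-Mul2  regs: r0:Mul1,r1:1,r2:2,r3:Mul2,r4:7,r5:2
  c3: issue ADD r3<-Add1  regs: r0:Mul1,r1:1,r2:2,r3:Add1,r4:7,r5:2
  c4: issue SUB r2<-Add2  regs: r0:Mul1,r1:1,r2:Add2,r3:Add1,r4:7,r5:2
  c5: stall  regs: r0:Mul1,r1:1,r2:Add2,r3:Add1,r4:7,r5:2
  c6: CDB Add1=4; issue ADD r4<-Add1  regs: r0:Mul1,r1:1,r2:Add2,r3:4,r4:Add1,r5:2
  c7: CDB Add2=0; stall  regs: r0:Mul1,r1:1,r2:0,r3:4,r4:Add1,r5:2
  c8: CDB Mul1=28; issue MUL r2<-Mul1  regs: r0:28,r1:1,r2:Mul1,r3:4,r4:Add1,r5:2
  c9: CDB Mul2=4; issue MUL r5<-Mul2  regs: r0:28,r1:1,r2:Mul1,r3:4,r4:Add1,r5:Mul2

STATUS = TAG Add1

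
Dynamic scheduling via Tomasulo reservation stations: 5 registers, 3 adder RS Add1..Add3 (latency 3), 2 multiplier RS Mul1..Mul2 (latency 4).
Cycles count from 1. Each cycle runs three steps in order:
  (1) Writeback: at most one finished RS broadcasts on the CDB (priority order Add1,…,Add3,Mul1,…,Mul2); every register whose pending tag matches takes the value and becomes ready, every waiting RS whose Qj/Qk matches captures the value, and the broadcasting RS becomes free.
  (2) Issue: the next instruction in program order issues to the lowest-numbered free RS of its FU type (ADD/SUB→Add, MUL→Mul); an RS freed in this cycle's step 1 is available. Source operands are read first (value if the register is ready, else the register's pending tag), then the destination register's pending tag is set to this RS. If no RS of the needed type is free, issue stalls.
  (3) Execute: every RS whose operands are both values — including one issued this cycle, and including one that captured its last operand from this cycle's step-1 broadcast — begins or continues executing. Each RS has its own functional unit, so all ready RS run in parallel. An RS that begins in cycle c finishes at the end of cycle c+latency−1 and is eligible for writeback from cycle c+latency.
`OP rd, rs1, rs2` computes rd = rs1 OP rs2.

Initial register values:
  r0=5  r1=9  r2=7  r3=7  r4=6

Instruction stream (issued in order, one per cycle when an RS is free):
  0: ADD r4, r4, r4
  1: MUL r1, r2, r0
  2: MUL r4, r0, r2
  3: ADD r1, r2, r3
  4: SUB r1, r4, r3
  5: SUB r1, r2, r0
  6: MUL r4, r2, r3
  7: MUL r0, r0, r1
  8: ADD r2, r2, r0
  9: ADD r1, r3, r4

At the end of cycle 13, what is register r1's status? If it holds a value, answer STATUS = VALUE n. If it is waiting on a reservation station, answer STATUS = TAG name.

STATUS = TAG Add3

  c1: issue ADD r4<-Add1  regs: r0:5,r1:9,r2:7,r3:7,r4:Add1
  c2: issue MUL r1<-Mul1  regs: r0:5,r1:Mul1,r2:7,r3:7,r4:Add1
  c3: issue MUL r4<-Mul2  regs: r0:5,r1:Mul1,r2:7,r3:7,r4:Mul2
  c4: CDB Add1=12; issue ADD r1<-Add1  regs: r0:5,r1:Add1,r2:7,r3:7,r4:Mul2
  c5: issue SUB r1<-Add2  regs: r0:5,r1:Add2,r2:7,r3:7,r4:Mul2
  c6: CDB Mul1=35; issue SUB r1<-Add3  regs: r0:5,r1:Add3,r2:7,r3:7,r4:Mul2
  c7: CDB Add1=14; issue MUL r4<-Mul1  regs: r0:5,r1:Add3,r2:7,r3:7,r4:Mul1
  c8: CDB Mul2=35; issue MUL r0<-Mul2  regs: r0:Mul2,r1:Add3,r2:7,r3:7,r4:Mul1
  c9: CDB Add3=2; issue ADD r2<-Add1  regs: r0:Mul2,r1:2,r2:Add1,r3:7,r4:Mul1
  c10: issue ADD r1<-Add3  regs: r0:Mul2,r1:Add3,r2:Add1,r3:7,r4:Mul1
  c11: CDB Add2=28  regs: r0:Mul2,r1:Add3,r2:Add1,r3:7,r4:Mul1
  c12: CDB Mul1=49  regs: r0:Mul2,r1:Add3,r2:Add1,r3:7,r4:49
  c13: CDB Mul2=10  regs: r0:10,r1:Add3,r2:Add1,r3:7,r4:49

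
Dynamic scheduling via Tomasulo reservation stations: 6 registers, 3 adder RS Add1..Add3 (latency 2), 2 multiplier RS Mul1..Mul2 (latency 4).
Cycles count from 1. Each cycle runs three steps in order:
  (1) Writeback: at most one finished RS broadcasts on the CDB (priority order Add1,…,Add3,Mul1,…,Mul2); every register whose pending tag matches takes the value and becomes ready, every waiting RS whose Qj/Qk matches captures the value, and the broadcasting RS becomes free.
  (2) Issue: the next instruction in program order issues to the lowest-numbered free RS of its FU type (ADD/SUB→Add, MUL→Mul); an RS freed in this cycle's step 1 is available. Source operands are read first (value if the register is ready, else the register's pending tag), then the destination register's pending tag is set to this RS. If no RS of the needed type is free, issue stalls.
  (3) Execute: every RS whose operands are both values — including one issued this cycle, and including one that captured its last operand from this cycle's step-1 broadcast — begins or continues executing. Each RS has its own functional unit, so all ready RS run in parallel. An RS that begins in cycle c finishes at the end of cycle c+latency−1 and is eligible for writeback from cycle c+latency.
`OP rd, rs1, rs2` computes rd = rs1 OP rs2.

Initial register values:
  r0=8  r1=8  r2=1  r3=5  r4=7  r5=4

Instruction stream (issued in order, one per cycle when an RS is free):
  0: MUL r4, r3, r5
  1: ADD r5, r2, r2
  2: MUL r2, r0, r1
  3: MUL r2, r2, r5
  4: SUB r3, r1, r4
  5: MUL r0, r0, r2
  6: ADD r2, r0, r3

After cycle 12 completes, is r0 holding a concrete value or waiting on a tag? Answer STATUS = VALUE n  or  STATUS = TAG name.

STATUS = TAG Mul2

  c1: issue MUL r4<-Mul1  regs: r0:8,r1:8,r2:1,r3:5,r4:Mul1,r5:4
  c2: issue ADD r5<-Add1  regs: r0:8,r1:8,r2:1,r3:5,r4:Mul1,r5:Add1
  c3: issue MUL r2<-Mul2  regs: r0:8,r1:8,r2:Mul2,r3:5,r4:Mul1,r5:Add1
  c4: CDB Add1=2; stall  regs: r0:8,r1:8,r2:Mul2,r3:5,r4:Mul1,r5:2
  c5: CDB Mul1=20; issue MUL r2<-Mul1  regs: r0:8,r1:8,r2:Mul1,r3:5,r4:20,r5:2
  c6: issue SUB r3<-Add1  regs: r0:8,r1:8,r2:Mul1,r3:Add1,r4:20,r5:2
  c7: CDB Mul2=64; issue MUL r0<-Mul2  regs: r0:Mul2,r1:8,r2:Mul1,r3:Add1,r4:20,r5:2
  c8: CDB Add1=-12; issue ADD r2<-Add1  regs: r0:Mul2,r1:8,r2:Add1,r3:-12,r4:20,r5:2
  c9: -  regs: r0:Mul2,r1:8,r2:Add1,r3:-12,r4:20,r5:2
  c10: -  regs: r0:Mul2,r1:8,r2:Add1,r3:-12,r4:20,r5:2
  c11: CDB Mul1=128  regs: r0:Mul2,r1:8,r2:Add1,r3:-12,r4:20,r5:2
  c12: -  regs: r0:Mul2,r1:8,r2:Add1,r3:-12,r4:20,r5:2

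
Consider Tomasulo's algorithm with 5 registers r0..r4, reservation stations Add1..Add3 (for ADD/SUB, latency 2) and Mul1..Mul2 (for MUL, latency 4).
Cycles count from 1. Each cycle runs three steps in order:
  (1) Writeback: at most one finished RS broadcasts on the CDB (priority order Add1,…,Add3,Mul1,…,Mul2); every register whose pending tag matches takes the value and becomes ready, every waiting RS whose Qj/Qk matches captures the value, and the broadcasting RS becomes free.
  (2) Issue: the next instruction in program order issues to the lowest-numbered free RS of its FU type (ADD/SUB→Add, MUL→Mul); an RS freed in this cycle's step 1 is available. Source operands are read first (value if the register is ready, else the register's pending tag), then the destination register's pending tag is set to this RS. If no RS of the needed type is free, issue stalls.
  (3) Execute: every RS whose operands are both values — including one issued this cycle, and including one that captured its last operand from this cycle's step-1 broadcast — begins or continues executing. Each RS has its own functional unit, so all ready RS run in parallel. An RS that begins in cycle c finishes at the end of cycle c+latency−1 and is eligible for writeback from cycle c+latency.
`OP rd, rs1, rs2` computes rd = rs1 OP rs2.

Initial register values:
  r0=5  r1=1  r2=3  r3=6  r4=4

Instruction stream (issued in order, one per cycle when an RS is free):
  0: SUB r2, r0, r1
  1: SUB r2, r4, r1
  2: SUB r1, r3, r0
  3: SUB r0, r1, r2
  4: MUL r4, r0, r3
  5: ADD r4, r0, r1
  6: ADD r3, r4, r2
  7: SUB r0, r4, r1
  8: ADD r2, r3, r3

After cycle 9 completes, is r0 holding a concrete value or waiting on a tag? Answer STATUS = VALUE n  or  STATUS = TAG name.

STATUS = TAG Add3

  c1: issue SUB r2<-Add1  regs: r0:5,r1:1,r2:Add1,r3:6,r4:4
  c2: issue SUB r2<-Add2  regs: r0:5,r1:1,r2:Add2,r3:6,r4:4
  c3: CDB Add1=4; issue SUB r1<-Add1  regs: r0:5,r1:Add1,r2:Add2,r3:6,r4:4
  c4: CDB Add2=3; issue SUB r0<-Add2  regs: r0:Add2,r1:Add1,r2:3,r3:6,r4:4
  c5: CDB Add1=1; issue MUL r4<-Mul1  regs: r0:Add2,r1:1,r2:3,r3:6,r4:Mul1
  c6: issue ADD r4<-Add1  regs: r0:Add2,r1:1,r2:3,r3:6,r4:Add1
  c7: CDB Add2=-2; issue ADD r3<-Add2  regs: r0:-2,r1:1,r2:3,r3:Add2,r4:Add1
  c8: issue SUB r0<-Add3  regs: r0:Add3,r1:1,r2:3,r3:Add2,r4:Add1
  c9: CDB Add1=-1; issue ADD r2<-Add1  regs: r0:Add3,r1:1,r2:Add1,r3:Add2,r4:-1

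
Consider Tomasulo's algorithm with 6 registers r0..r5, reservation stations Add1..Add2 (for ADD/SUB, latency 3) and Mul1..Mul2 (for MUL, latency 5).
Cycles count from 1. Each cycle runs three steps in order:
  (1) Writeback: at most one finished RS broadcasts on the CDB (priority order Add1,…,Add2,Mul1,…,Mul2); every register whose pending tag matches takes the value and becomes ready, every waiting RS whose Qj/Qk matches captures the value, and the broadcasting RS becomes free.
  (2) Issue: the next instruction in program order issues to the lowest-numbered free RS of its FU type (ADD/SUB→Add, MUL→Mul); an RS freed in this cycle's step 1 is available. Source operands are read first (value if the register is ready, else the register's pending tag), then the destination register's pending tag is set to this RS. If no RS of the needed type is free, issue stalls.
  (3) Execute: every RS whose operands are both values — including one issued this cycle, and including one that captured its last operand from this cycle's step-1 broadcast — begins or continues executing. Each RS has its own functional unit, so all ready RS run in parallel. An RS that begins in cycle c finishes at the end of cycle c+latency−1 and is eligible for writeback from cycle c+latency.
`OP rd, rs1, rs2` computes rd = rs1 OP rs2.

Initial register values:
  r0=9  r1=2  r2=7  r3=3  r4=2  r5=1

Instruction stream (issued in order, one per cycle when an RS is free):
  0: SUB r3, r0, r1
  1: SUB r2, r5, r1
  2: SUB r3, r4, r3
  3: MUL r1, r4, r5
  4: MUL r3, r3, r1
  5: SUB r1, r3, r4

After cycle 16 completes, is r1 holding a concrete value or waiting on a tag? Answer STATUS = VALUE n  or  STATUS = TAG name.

cycle 1: issue SUB r3<-Add1 // r0:9,r1:2,r2:7,r3:Add1,r4:2,r5:1
cycle 2: issue SUB r2<-Add2 // r0:9,r1:2,r2:Add2,r3:Add1,r4:2,r5:1
cycle 3: stall // r0:9,r1:2,r2:Add2,r3:Add1,r4:2,r5:1
cycle 4: CDB Add1=7; issue SUB r3<-Add1 // r0:9,r1:2,r2:Add2,r3:Add1,r4:2,r5:1
cycle 5: CDB Add2=-1; issue MUL r1<-Mul1 // r0:9,r1:Mul1,r2:-1,r3:Add1,r4:2,r5:1
cycle 6: issue MUL r3<-Mul2 // r0:9,r1:Mul1,r2:-1,r3:Mul2,r4:2,r5:1
cycle 7: CDB Add1=-5; issue SUB r1<-Add1 // r0:9,r1:Add1,r2:-1,r3:Mul2,r4:2,r5:1
cycle 8: - // r0:9,r1:Add1,r2:-1,r3:Mul2,r4:2,r5:1
cycle 9: - // r0:9,r1:Add1,r2:-1,r3:Mul2,r4:2,r5:1
cycle 10: CDB Mul1=2 // r0:9,r1:Add1,r2:-1,r3:Mul2,r4:2,r5:1
cycle 11: - // r0:9,r1:Add1,r2:-1,r3:Mul2,r4:2,r5:1
cycle 12: - // r0:9,r1:Add1,r2:-1,r3:Mul2,r4:2,r5:1
cycle 13: - // r0:9,r1:Add1,r2:-1,r3:Mul2,r4:2,r5:1
cycle 14: - // r0:9,r1:Add1,r2:-1,r3:Mul2,r4:2,r5:1
cycle 15: CDB Mul2=-10 // r0:9,r1:Add1,r2:-1,r3:-10,r4:2,r5:1
cycle 16: - // r0:9,r1:Add1,r2:-1,r3:-10,r4:2,r5:1

STATUS = TAG Add1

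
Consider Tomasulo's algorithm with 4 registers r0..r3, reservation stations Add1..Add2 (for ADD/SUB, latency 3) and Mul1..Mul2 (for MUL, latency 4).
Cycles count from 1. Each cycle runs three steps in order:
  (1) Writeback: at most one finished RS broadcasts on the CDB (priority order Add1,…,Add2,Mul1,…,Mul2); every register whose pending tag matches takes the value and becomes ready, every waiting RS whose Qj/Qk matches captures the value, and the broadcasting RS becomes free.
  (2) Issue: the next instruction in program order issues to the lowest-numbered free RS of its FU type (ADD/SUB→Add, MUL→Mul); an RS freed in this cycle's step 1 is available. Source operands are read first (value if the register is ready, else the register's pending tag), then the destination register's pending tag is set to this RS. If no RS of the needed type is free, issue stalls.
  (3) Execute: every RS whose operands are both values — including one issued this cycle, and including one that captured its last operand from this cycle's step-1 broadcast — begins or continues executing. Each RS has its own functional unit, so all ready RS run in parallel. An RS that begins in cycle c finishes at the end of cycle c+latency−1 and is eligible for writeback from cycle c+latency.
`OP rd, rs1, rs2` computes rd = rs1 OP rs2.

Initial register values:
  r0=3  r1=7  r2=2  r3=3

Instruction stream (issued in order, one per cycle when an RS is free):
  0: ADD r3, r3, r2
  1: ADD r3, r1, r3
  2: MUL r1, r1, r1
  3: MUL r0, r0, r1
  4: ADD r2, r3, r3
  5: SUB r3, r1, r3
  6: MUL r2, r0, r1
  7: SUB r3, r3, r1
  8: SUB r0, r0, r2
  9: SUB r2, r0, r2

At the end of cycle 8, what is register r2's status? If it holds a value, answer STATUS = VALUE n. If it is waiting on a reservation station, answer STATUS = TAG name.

STATUS = TAG Mul1

  c1: issue ADD r3<-Add1  regs: r0:3,r1:7,r2:2,r3:Add1
  c2: issue ADD r3<-Add2  regs: r0:3,r1:7,r2:2,r3:Add2
  c3: issue MUL r1<-Mul1  regs: r0:3,r1:Mul1,r2:2,r3:Add2
  c4: CDB Add1=5; issue MUL r0<-Mul2  regs: r0:Mul2,r1:Mul1,r2:2,r3:Add2
  c5: issue ADD r2<-Add1  regs: r0:Mul2,r1:Mul1,r2:Add1,r3:Add2
  c6: stall  regs: r0:Mul2,r1:Mul1,r2:Add1,r3:Add2
  c7: CDB Add2=12; issue SUB r3<-Add2  regs: r0:Mul2,r1:Mul1,r2:Add1,r3:Add2
  c8: CDB Mul1=49; issue MUL r2<-Mul1  regs: r0:Mul2,r1:49,r2:Mul1,r3:Add2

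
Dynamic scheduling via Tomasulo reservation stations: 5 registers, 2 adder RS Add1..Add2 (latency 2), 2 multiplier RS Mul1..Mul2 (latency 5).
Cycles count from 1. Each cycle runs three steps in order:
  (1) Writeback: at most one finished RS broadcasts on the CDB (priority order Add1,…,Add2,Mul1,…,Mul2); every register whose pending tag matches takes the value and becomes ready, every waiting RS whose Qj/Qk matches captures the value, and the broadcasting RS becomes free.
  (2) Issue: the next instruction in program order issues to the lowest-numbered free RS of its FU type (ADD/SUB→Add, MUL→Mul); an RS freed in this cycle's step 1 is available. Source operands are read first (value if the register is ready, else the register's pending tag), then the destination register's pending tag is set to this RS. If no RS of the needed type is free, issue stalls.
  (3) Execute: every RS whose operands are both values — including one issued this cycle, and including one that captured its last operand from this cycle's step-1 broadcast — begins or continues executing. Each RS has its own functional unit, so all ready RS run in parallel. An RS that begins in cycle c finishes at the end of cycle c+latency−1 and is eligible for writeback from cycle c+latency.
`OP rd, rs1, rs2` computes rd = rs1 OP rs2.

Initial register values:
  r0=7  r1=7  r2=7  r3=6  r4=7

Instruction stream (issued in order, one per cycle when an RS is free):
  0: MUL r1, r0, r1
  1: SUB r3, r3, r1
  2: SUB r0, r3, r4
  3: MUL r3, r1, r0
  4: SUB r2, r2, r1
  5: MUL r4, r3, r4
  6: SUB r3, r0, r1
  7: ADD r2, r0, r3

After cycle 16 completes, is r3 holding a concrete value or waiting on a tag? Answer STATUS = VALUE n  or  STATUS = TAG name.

STATUS = VALUE -99

cycle 1: issue MUL r1<-Mul1 // r0:7,r1:Mul1,r2:7,r3:6,r4:7
cycle 2: issue SUB r3<-Add1 // r0:7,r1:Mul1,r2:7,r3:Add1,r4:7
cycle 3: issue SUB r0<-Add2 // r0:Add2,r1:Mul1,r2:7,r3:Add1,r4:7
cycle 4: issue MUL r3<-Mul2 // r0:Add2,r1:Mul1,r2:7,r3:Mul2,r4:7
cycle 5: stall // r0:Add2,r1:Mul1,r2:7,r3:Mul2,r4:7
cycle 6: CDB Mul1=49; stall // r0:Add2,r1:49,r2:7,r3:Mul2,r4:7
cycle 7: stall // r0:Add2,r1:49,r2:7,r3:Mul2,r4:7
cycle 8: CDB Add1=-43; issue SUB r2<-Add1 // r0:Add2,r1:49,r2:Add1,r3:Mul2,r4:7
cycle 9: issue MUL r4<-Mul1 // r0:Add2,r1:49,r2:Add1,r3:Mul2,r4:Mul1
cycle 10: CDB Add1=-42; issue SUB r3<-Add1 // r0:Add2,r1:49,r2:-42,r3:Add1,r4:Mul1
cycle 11: CDB Add2=-50; issue ADD r2<-Add2 // r0:-50,r1:49,r2:Add2,r3:Add1,r4:Mul1
cycle 12: - // r0:-50,r1:49,r2:Add2,r3:Add1,r4:Mul1
cycle 13: CDB Add1=-99 // r0:-50,r1:49,r2:Add2,r3:-99,r4:Mul1
cycle 14: - // r0:-50,r1:49,r2:Add2,r3:-99,r4:Mul1
cycle 15: CDB Add2=-149 // r0:-50,r1:49,r2:-149,r3:-99,r4:Mul1
cycle 16: CDB Mul2=-2450 // r0:-50,r1:49,r2:-149,r3:-99,r4:Mul1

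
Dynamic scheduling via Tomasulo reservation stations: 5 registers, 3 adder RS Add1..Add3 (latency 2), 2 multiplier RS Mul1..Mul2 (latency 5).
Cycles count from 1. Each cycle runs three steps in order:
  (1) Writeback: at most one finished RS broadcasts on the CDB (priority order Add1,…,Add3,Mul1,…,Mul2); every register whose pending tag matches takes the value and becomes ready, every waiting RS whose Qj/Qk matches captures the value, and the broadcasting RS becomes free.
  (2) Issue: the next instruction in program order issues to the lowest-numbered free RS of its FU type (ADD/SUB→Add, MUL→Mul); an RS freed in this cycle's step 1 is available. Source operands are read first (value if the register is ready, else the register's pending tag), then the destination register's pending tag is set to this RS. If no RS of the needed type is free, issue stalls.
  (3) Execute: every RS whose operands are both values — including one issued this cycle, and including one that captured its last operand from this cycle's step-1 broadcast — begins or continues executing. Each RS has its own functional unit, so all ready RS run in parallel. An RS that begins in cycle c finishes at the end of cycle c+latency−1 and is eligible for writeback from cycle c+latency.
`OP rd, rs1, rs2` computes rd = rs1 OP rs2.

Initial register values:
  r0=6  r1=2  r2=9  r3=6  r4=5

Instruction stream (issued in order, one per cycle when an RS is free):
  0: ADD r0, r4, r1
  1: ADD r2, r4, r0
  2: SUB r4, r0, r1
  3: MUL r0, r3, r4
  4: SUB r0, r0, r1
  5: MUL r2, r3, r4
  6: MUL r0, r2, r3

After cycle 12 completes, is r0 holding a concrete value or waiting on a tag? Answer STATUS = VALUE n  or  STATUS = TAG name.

  c1: issue ADD r0<-Add1  regs: r0:Add1,r1:2,r2:9,r3:6,r4:5
  c2: issue ADD r2<-Add2  regs: r0:Add1,r1:2,r2:Add2,r3:6,r4:5
  c3: CDB Add1=7; issue SUB r4<-Add1  regs: r0:7,r1:2,r2:Add2,r3:6,r4:Add1
  c4: issue MUL r0<-Mul1  regs: r0:Mul1,r1:2,r2:Add2,r3:6,r4:Add1
  c5: CDB Add1=5; issue SUB r0<-Add1  regs: r0:Add1,r1:2,r2:Add2,r3:6,r4:5
  c6: CDB Add2=12; issue MUL r2<-Mul2  regs: r0:Add1,r1:2,r2:Mul2,r3:6,r4:5
  c7: stall  regs: r0:Add1,r1:2,r2:Mul2,r3:6,r4:5
  c8: stall  regs: r0:Add1,r1:2,r2:Mul2,r3:6,r4:5
  c9: stall  regs: r0:Add1,r1:2,r2:Mul2,r3:6,r4:5
  c10: CDB Mul1=30; issue MUL r0<-Mul1  regs: r0:Mul1,r1:2,r2:Mul2,r3:6,r4:5
  c11: CDB Mul2=30  regs: r0:Mul1,r1:2,r2:30,r3:6,r4:5
  c12: CDB Add1=28  regs: r0:Mul1,r1:2,r2:30,r3:6,r4:5

STATUS = TAG Mul1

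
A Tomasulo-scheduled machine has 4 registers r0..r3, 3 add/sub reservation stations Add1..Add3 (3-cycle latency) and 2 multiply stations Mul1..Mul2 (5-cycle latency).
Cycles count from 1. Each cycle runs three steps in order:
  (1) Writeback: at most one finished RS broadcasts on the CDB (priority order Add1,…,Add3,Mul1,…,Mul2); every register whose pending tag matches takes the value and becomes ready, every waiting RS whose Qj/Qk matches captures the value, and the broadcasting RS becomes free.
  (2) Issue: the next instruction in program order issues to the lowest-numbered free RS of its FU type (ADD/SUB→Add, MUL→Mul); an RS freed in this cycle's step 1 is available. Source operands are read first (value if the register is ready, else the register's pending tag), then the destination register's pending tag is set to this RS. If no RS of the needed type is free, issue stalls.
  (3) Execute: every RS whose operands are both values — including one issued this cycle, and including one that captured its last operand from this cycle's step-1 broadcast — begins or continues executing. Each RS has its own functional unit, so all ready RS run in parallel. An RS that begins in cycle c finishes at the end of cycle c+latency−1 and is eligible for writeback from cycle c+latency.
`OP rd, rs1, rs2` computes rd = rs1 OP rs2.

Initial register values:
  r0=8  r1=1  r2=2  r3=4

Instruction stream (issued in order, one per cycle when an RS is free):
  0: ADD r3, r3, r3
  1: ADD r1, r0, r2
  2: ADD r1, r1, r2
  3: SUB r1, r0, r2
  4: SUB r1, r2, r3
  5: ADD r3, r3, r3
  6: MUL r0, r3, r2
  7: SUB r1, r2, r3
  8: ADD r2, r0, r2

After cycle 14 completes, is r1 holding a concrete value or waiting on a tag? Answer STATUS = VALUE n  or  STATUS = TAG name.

STATUS = VALUE -14

c1: issue ADD r3<-Add1 | r0:8,r1:1,r2:2,r3:Add1
c2: issue ADD r1<-Add2 | r0:8,r1:Add2,r2:2,r3:Add1
c3: issue ADD r1<-Add3 | r0:8,r1:Add3,r2:2,r3:Add1
c4: CDB Add1=8; issue SUB r1<-Add1 | r0:8,r1:Add1,r2:2,r3:8
c5: CDB Add2=10; issue SUB r1<-Add2 | r0:8,r1:Add2,r2:2,r3:8
c6: stall | r0:8,r1:Add2,r2:2,r3:8
c7: CDB Add1=6; issue ADD r3<-Add1 | r0:8,r1:Add2,r2:2,r3:Add1
c8: CDB Add2=-6; issue MUL r0<-Mul1 | r0:Mul1,r1:-6,r2:2,r3:Add1
c9: CDB Add3=12; issue SUB r1<-Add2 | r0:Mul1,r1:Add2,r2:2,r3:Add1
c10: CDB Add1=16; issue ADD r2<-Add1 | r0:Mul1,r1:Add2,r2:Add1,r3:16
c11: - | r0:Mul1,r1:Add2,r2:Add1,r3:16
c12: - | r0:Mul1,r1:Add2,r2:Add1,r3:16
c13: CDB Add2=-14 | r0:Mul1,r1:-14,r2:Add1,r3:16
c14: - | r0:Mul1,r1:-14,r2:Add1,r3:16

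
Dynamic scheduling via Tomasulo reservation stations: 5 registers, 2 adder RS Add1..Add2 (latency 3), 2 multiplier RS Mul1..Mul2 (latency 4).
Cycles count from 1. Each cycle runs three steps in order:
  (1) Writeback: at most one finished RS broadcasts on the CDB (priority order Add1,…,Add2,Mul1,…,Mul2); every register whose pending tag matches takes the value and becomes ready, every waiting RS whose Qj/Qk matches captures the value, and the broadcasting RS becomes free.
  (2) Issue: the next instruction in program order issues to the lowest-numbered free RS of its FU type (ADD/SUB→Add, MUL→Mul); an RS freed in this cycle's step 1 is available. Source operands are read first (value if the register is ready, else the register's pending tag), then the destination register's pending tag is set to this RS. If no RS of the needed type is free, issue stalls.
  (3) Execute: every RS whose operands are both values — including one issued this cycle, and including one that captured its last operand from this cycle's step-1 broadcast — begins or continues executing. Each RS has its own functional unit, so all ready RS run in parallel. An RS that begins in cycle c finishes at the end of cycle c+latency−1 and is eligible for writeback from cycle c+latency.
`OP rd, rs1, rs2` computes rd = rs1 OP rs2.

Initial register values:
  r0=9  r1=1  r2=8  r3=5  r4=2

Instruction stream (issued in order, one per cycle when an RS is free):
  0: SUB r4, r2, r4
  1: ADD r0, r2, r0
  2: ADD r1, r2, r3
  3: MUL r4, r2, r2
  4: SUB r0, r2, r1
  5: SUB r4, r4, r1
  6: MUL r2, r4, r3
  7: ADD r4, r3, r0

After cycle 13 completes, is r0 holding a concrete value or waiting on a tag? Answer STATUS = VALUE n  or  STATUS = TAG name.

STATUS = VALUE -5

  c1: issue SUB r4<-Add1  regs: r0:9,r1:1,r2:8,r3:5,r4:Add1
  c2: issue ADD r0<-Add2  regs: r0:Add2,r1:1,r2:8,r3:5,r4:Add1
  c3: stall  regs: r0:Add2,r1:1,r2:8,r3:5,r4:Add1
  c4: CDB Add1=6; issue ADD r1<-Add1  regs: r0:Add2,r1:Add1,r2:8,r3:5,r4:6
  c5: CDB Add2=17; issue MUL r4<-Mul1  regs: r0:17,r1:Add1,r2:8,r3:5,r4:Mul1
  c6: issue SUB r0<-Add2  regs: r0:Add2,r1:Add1,r2:8,r3:5,r4:Mul1
  c7: CDB Add1=13; issue SUB r4<-Add1  regs: r0:Add2,r1:13,r2:8,r3:5,r4:Add1
  c8: issue MUL r2<-Mul2  regs: r0:Add2,r1:13,r2:Mul2,r3:5,r4:Add1
  c9: CDB Mul1=64; stall  regs: r0:Add2,r1:13,r2:Mul2,r3:5,r4:Add1
  c10: CDB Add2=-5; issue ADD r4<-Add2  regs: r0:-5,r1:13,r2:Mul2,r3:5,r4:Add2
  c11: -  regs: r0:-5,r1:13,r2:Mul2,r3:5,r4:Add2
  c12: CDB Add1=51  regs: r0:-5,r1:13,r2:Mul2,r3:5,r4:Add2
  c13: CDB Add2=0  regs: r0:-5,r1:13,r2:Mul2,r3:5,r4:0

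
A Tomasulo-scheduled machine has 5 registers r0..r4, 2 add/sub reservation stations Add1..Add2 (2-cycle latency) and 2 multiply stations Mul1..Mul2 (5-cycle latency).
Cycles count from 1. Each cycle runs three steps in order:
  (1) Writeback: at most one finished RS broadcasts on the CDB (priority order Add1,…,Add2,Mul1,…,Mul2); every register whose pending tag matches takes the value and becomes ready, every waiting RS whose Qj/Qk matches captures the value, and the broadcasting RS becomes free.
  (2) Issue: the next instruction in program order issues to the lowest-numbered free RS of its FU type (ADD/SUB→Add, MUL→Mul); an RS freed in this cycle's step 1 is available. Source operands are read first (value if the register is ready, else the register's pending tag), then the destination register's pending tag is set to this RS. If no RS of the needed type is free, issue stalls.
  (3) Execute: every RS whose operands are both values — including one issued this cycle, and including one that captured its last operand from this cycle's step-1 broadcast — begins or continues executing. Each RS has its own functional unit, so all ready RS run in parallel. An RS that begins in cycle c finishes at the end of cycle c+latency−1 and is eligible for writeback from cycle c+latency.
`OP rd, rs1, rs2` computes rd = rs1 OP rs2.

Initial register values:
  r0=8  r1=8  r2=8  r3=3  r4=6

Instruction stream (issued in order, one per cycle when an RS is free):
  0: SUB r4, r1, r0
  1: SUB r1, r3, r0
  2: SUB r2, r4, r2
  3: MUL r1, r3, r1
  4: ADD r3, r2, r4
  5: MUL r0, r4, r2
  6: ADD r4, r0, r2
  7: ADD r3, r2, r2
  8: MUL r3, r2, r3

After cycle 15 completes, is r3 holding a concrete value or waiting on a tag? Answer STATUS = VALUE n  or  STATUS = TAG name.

STATUS = VALUE 128

c1: issue SUB r4<-Add1 | r0:8,r1:8,r2:8,r3:3,r4:Add1
c2: issue SUB r1<-Add2 | r0:8,r1:Add2,r2:8,r3:3,r4:Add1
c3: CDB Add1=0; issue SUB r2<-Add1 | r0:8,r1:Add2,r2:Add1,r3:3,r4:0
c4: CDB Add2=-5; issue MUL r1<-Mul1 | r0:8,r1:Mul1,r2:Add1,r3:3,r4:0
c5: CDB Add1=-8; issue ADD r3<-Add1 | r0:8,r1:Mul1,r2:-8,r3:Add1,r4:0
c6: issue MUL r0<-Mul2 | r0:Mul2,r1:Mul1,r2:-8,r3:Add1,r4:0
c7: CDB Add1=-8; issue ADD r4<-Add1 | r0:Mul2,r1:Mul1,r2:-8,r3:-8,r4:Add1
c8: issue ADD r3<-Add2 | r0:Mul2,r1:Mul1,r2:-8,r3:Add2,r4:Add1
c9: CDB Mul1=-15; issue MUL r3<-Mul1 | r0:Mul2,r1:-15,r2:-8,r3:Mul1,r4:Add1
c10: CDB Add2=-16 | r0:Mul2,r1:-15,r2:-8,r3:Mul1,r4:Add1
c11: CDB Mul2=0 | r0:0,r1:-15,r2:-8,r3:Mul1,r4:Add1
c12: - | r0:0,r1:-15,r2:-8,r3:Mul1,r4:Add1
c13: CDB Add1=-8 | r0:0,r1:-15,r2:-8,r3:Mul1,r4:-8
c14: - | r0:0,r1:-15,r2:-8,r3:Mul1,r4:-8
c15: CDB Mul1=128 | r0:0,r1:-15,r2:-8,r3:128,r4:-8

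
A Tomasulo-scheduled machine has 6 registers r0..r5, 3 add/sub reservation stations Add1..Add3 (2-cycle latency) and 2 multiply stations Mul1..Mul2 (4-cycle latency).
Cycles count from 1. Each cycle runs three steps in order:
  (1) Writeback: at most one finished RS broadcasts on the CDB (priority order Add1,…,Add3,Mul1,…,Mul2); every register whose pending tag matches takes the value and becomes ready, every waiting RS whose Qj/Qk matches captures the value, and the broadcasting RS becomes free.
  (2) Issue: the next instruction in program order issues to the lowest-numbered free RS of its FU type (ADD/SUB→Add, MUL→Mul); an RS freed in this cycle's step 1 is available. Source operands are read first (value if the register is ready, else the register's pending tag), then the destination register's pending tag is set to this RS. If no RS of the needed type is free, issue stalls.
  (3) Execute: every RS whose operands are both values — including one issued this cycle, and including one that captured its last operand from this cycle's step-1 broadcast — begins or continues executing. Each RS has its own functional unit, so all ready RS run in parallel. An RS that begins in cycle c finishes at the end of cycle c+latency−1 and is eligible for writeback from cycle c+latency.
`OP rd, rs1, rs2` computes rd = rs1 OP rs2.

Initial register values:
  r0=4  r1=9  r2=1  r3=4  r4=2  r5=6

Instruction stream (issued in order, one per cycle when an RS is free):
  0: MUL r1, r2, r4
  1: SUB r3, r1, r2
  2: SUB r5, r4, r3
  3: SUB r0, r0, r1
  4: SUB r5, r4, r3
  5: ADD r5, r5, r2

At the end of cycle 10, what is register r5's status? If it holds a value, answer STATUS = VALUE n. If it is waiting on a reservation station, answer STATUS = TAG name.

STATUS = TAG Add3

c1: issue MUL r1<-Mul1 | r0:4,r1:Mul1,r2:1,r3:4,r4:2,r5:6
c2: issue SUB r3<-Add1 | r0:4,r1:Mul1,r2:1,r3:Add1,r4:2,r5:6
c3: issue SUB r5<-Add2 | r0:4,r1:Mul1,r2:1,r3:Add1,r4:2,r5:Add2
c4: issue SUB r0<-Add3 | r0:Add3,r1:Mul1,r2:1,r3:Add1,r4:2,r5:Add2
c5: CDB Mul1=2; stall | r0:Add3,r1:2,r2:1,r3:Add1,r4:2,r5:Add2
c6: stall | r0:Add3,r1:2,r2:1,r3:Add1,r4:2,r5:Add2
c7: CDB Add1=1; issue SUB r5<-Add1 | r0:Add3,r1:2,r2:1,r3:1,r4:2,r5:Add1
c8: CDB Add3=2; issue ADD r5<-Add3 | r0:2,r1:2,r2:1,r3:1,r4:2,r5:Add3
c9: CDB Add1=1 | r0:2,r1:2,r2:1,r3:1,r4:2,r5:Add3
c10: CDB Add2=1 | r0:2,r1:2,r2:1,r3:1,r4:2,r5:Add3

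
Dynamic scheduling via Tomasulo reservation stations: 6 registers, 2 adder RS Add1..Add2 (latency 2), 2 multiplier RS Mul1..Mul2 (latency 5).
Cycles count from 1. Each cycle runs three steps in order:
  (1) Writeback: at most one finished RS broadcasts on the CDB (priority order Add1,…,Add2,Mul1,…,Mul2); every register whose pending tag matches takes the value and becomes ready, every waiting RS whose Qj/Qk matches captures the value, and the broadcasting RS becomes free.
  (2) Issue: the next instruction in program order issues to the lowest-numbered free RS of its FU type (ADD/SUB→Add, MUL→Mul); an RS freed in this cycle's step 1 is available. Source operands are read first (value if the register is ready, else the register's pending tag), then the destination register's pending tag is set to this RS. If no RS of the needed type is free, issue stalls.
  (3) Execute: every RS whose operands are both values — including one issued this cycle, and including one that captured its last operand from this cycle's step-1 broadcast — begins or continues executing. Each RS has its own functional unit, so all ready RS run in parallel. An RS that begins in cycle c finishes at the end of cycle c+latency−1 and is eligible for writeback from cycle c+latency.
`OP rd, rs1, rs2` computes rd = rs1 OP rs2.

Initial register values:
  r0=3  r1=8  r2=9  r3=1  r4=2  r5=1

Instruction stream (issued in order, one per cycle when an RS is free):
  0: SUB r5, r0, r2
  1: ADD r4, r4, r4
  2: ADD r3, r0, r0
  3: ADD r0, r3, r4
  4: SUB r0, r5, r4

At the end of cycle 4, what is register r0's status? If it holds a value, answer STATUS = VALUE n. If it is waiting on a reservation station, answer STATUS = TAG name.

STATUS = TAG Add2

  c1: issue SUB r5<-Add1  regs: r0:3,r1:8,r2:9,r3:1,r4:2,r5:Add1
  c2: issue ADD r4<-Add2  regs: r0:3,r1:8,r2:9,r3:1,r4:Add2,r5:Add1
  c3: CDB Add1=-6; issue ADD r3<-Add1  regs: r0:3,r1:8,r2:9,r3:Add1,r4:Add2,r5:-6
  c4: CDB Add2=4; issue ADD r0<-Add2  regs: r0:Add2,r1:8,r2:9,r3:Add1,r4:4,r5:-6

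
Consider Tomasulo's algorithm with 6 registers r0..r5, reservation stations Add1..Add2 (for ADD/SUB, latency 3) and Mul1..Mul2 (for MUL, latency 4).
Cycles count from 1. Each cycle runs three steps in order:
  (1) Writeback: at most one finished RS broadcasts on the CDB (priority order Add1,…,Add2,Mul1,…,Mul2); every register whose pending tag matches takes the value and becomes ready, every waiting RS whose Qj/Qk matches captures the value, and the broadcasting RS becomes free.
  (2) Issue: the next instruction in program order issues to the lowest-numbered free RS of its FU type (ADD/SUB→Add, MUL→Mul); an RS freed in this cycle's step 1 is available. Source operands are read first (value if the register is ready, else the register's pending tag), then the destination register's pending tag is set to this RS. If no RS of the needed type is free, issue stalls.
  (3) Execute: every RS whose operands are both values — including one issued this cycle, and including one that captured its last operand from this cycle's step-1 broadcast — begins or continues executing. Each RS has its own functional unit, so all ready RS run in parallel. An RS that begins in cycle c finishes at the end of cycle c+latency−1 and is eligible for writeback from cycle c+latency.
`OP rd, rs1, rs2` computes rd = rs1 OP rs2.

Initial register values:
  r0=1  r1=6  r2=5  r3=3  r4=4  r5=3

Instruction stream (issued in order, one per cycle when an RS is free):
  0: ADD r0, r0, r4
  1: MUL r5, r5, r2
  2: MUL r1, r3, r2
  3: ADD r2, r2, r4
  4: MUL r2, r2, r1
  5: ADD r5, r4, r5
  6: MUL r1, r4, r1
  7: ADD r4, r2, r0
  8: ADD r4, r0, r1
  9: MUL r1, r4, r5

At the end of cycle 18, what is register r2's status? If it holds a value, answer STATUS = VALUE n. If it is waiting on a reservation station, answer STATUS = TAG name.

STATUS = VALUE 135

  c1: issue ADD r0<-Add1  regs: r0:Add1,r1:6,r2:5,r3:3,r4:4,r5:3
  c2: issue MUL r5<-Mul1  regs: r0:Add1,r1:6,r2:5,r3:3,r4:4,r5:Mul1
  c3: issue MUL r1<-Mul2  regs: r0:Add1,r1:Mul2,r2:5,r3:3,r4:4,r5:Mul1
  c4: CDB Add1=5; issue ADD r2<-Add1  regs: r0:5,r1:Mul2,r2:Add1,r3:3,r4:4,r5:Mul1
  c5: stall  regs: r0:5,r1:Mul2,r2:Add1,r3:3,r4:4,r5:Mul1
  c6: CDB Mul1=15; issue MUL r2<-Mul1  regs: r0:5,r1:Mul2,r2:Mul1,r3:3,r4:4,r5:15
  c7: CDB Add1=9; issue ADD r5<-Add1  regs: r0:5,r1:Mul2,r2:Mul1,r3:3,r4:4,r5:Add1
  c8: CDB Mul2=15; issue MUL r1<-Mul2  regs: r0:5,r1:Mul2,r2:Mul1,r3:3,r4:4,r5:Add1
  c9: issue ADD r4<-Add2  regs: r0:5,r1:Mul2,r2:Mul1,r3:3,r4:Add2,r5:Add1
  c10: CDB Add1=19; issue ADD r4<-Add1  regs: r0:5,r1:Mul2,r2:Mul1,r3:3,r4:Add1,r5:19
  c11: stall  regs: r0:5,r1:Mul2,r2:Mul1,r3:3,r4:Add1,r5:19
  c12: CDB Mul1=135; issue MUL r1<-Mul1  regs: r0:5,r1:Mul1,r2:135,r3:3,r4:Add1,r5:19
  c13: CDB Mul2=60  regs: r0:5,r1:Mul1,r2:135,r3:3,r4:Add1,r5:19
  c14: -  regs: r0:5,r1:Mul1,r2:135,r3:3,r4:Add1,r5:19
  c15: CDB Add2=140  regs: r0:5,r1:Mul1,r2:135,r3:3,r4:Add1,r5:19
  c16: CDB Add1=65  regs: r0:5,r1:Mul1,r2:135,r3:3,r4:65,r5:19
  c17: -  regs: r0:5,r1:Mul1,r2:135,r3:3,r4:65,r5:19
  c18: -  regs: r0:5,r1:Mul1,r2:135,r3:3,r4:65,r5:19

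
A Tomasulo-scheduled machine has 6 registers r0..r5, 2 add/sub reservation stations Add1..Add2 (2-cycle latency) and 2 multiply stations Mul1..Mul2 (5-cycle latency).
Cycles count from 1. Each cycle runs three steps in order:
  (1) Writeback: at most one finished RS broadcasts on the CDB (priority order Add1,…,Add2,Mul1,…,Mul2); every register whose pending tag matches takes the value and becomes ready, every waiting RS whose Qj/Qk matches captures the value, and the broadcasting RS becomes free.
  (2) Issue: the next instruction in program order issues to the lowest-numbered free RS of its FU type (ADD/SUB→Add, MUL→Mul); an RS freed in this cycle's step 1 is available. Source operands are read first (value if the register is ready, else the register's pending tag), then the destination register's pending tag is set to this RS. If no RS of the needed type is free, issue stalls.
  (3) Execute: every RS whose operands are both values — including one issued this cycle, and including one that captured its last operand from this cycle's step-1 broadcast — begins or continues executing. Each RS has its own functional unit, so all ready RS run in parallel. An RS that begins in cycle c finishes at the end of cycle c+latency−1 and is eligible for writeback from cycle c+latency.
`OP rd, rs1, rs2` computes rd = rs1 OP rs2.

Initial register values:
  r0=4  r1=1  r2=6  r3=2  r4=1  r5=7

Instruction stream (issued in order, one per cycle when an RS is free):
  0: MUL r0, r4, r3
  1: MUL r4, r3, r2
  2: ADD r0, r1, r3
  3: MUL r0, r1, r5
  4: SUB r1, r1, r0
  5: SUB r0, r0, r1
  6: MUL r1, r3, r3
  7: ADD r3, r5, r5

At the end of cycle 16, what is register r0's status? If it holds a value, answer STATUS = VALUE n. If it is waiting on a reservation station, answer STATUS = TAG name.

  c1: issue MUL r0<-Mul1  regs: r0:Mul1,r1:1,r2:6,r3:2,r4:1,r5:7
  c2: issue MUL r4<-Mul2  regs: r0:Mul1,r1:1,r2:6,r3:2,r4:Mul2,r5:7
  c3: issue ADD r0<-Add1  regs: r0:Add1,r1:1,r2:6,r3:2,r4:Mul2,r5:7
  c4: stall  regs: r0:Add1,r1:1,r2:6,r3:2,r4:Mul2,r5:7
  c5: CDB Add1=3; stall  regs: r0:3,r1:1,r2:6,r3:2,r4:Mul2,r5:7
  c6: CDB Mul1=2; issue MUL r0<-Mul1  regs: r0:Mul1,r1:1,r2:6,r3:2,r4:Mul2,r5:7
  c7: CDB Mul2=12; issue SUB r1<-Add1  regs: r0:Mul1,r1:Add1,r2:6,r3:2,r4:12,r5:7
  c8: issue SUB r0<-Add2  regs: r0:Add2,r1:Add1,r2:6,r3:2,r4:12,r5:7
  c9: issue MUL r1<-Mul2  regs: r0:Add2,r1:Mul2,r2:6,r3:2,r4:12,r5:7
  c10: stall  regs: r0:Add2,r1:Mul2,r2:6,r3:2,r4:12,r5:7
  c11: CDB Mul1=7; stall  regs: r0:Add2,r1:Mul2,r2:6,r3:2,r4:12,r5:7
  c12: stall  regs: r0:Add2,r1:Mul2,r2:6,r3:2,r4:12,r5:7
  c13: CDB Add1=-6; issue ADD r3<-Add1  regs: r0:Add2,r1:Mul2,r2:6,r3:Add1,r4:12,r5:7
  c14: CDB Mul2=4  regs: r0:Add2,r1:4,r2:6,r3:Add1,r4:12,r5:7
  c15: CDB Add1=14  regs: r0:Add2,r1:4,r2:6,r3:14,r4:12,r5:7
  c16: CDB Add2=13  regs: r0:13,r1:4,r2:6,r3:14,r4:12,r5:7

STATUS = VALUE 13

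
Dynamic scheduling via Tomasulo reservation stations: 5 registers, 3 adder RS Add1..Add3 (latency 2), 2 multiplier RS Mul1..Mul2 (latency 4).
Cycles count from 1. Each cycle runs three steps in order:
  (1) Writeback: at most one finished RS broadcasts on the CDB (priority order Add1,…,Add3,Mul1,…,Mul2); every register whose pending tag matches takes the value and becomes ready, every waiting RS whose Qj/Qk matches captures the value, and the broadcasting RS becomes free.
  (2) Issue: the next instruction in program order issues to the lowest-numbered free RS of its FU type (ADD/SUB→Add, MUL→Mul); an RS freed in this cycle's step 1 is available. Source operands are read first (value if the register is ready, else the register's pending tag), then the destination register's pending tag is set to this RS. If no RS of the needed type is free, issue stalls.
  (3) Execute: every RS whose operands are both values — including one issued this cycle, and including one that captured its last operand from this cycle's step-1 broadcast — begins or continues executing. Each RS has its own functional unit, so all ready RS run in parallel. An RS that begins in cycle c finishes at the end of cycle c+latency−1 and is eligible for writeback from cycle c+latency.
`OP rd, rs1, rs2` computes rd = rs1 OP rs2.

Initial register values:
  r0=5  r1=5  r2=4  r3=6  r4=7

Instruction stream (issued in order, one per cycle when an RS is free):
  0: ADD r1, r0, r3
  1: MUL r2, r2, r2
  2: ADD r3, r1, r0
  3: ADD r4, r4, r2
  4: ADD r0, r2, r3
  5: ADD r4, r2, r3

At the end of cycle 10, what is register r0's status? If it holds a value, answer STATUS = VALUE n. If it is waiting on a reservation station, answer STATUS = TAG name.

c1: issue ADD r1<-Add1 | r0:5,r1:Add1,r2:4,r3:6,r4:7
c2: issue MUL r2<-Mul1 | r0:5,r1:Add1,r2:Mul1,r3:6,r4:7
c3: CDB Add1=11; issue ADD r3<-Add1 | r0:5,r1:11,r2:Mul1,r3:Add1,r4:7
c4: issue ADD r4<-Add2 | r0:5,r1:11,r2:Mul1,r3:Add1,r4:Add2
c5: CDB Add1=16; issue ADD r0<-Add1 | r0:Add1,r1:11,r2:Mul1,r3:16,r4:Add2
c6: CDB Mul1=16; issue ADD r4<-Add3 | r0:Add1,r1:11,r2:16,r3:16,r4:Add3
c7: - | r0:Add1,r1:11,r2:16,r3:16,r4:Add3
c8: CDB Add1=32 | r0:32,r1:11,r2:16,r3:16,r4:Add3
c9: CDB Add2=23 | r0:32,r1:11,r2:16,r3:16,r4:Add3
c10: CDB Add3=32 | r0:32,r1:11,r2:16,r3:16,r4:32

STATUS = VALUE 32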